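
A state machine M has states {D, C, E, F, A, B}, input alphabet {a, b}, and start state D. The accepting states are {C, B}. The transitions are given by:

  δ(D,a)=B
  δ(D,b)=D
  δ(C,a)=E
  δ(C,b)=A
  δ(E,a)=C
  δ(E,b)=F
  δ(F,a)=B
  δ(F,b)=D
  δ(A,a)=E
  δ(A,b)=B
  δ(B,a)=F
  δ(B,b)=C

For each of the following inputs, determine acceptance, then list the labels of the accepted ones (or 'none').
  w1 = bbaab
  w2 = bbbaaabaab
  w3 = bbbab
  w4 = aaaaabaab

w3

w1: D → D → D → B → F → D  → end D, rejected
w2: D → D → D → D → B → F → B → C → E → C → A  → end A, rejected
w3: D → D → D → D → B → C  → end C, accepted
w4: D → B → F → B → F → B → C → E → C → A  → end A, rejected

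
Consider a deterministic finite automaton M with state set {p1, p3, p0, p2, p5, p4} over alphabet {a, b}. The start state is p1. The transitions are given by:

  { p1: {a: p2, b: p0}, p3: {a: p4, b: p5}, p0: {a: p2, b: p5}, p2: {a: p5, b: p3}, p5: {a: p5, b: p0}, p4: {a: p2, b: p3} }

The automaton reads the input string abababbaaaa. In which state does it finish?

p5

p1 → p2 → p3 → p4 → p3 → p4 → p3 → p5 → p5 → p5 → p5 → p5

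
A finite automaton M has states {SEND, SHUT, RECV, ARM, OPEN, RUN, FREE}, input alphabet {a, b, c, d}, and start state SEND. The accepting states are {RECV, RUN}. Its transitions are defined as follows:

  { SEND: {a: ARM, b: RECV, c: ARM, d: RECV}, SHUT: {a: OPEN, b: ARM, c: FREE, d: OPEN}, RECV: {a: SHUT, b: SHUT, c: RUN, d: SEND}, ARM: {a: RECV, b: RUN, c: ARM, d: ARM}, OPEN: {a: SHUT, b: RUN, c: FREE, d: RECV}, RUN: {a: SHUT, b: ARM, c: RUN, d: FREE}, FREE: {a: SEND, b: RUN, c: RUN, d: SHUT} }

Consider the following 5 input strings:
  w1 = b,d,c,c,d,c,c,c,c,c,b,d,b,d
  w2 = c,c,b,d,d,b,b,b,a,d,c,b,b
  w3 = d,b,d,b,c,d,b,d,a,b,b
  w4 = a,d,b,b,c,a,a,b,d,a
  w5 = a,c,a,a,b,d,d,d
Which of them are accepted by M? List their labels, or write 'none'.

w1: SEND → RECV → SEND → ARM → ARM → ARM → ARM → ARM → ARM → ARM → ARM → RUN → FREE → RUN → FREE  → end FREE, rejected
w2: SEND → ARM → ARM → RUN → FREE → SHUT → ARM → RUN → ARM → RECV → SEND → ARM → RUN → ARM  → end ARM, rejected
w3: SEND → RECV → SHUT → OPEN → RUN → RUN → FREE → RUN → FREE → SEND → RECV → SHUT  → end SHUT, rejected
w4: SEND → ARM → ARM → RUN → ARM → ARM → RECV → SHUT → ARM → ARM → RECV  → end RECV, accepted
w5: SEND → ARM → ARM → RECV → SHUT → ARM → ARM → ARM → ARM  → end ARM, rejected

w4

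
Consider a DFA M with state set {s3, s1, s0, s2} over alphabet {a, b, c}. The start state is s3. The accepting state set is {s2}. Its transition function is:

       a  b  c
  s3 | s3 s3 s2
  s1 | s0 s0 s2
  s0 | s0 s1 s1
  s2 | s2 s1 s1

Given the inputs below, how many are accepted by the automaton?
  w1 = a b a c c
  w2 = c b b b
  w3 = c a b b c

w1: s3 → s3 → s3 → s3 → s2 → s1  → end s1, rejected
w2: s3 → s2 → s1 → s0 → s1  → end s1, rejected
w3: s3 → s2 → s2 → s1 → s0 → s1  → end s1, rejected

0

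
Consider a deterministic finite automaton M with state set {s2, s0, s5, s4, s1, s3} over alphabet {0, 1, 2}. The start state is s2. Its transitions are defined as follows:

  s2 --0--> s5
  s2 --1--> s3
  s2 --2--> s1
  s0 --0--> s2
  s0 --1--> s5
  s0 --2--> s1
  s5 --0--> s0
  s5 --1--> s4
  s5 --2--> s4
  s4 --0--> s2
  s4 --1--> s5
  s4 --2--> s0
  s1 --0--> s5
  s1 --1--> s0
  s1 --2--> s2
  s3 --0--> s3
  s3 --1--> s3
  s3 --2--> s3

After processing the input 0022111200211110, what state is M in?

s2 → s5 → s0 → s1 → s2 → s3 → s3 → s3 → s3 → s3 → s3 → s3 → s3 → s3 → s3 → s3 → s3

s3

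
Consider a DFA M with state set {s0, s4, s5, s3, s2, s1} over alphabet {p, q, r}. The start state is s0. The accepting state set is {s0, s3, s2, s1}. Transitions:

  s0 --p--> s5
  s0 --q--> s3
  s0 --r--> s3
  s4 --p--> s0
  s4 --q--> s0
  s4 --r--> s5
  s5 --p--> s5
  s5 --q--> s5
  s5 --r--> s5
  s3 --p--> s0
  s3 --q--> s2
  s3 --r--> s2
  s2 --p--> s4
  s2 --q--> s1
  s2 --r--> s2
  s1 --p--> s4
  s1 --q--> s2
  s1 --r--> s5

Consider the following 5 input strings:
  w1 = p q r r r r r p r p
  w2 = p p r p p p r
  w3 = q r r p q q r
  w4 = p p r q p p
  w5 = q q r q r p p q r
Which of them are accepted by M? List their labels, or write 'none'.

w1:
  start at s0
  read 'p': s0 → s5
  read 'q': s5 → s5
  read 'r': s5 → s5
  read 'r': s5 → s5
  read 'r': s5 → s5
  read 'r': s5 → s5
  read 'r': s5 → s5
  read 'p': s5 → s5
  read 'r': s5 → s5
  read 'p': s5 → s5
  end s5, rejected
w2:
  start at s0
  read 'p': s0 → s5
  read 'p': s5 → s5
  read 'r': s5 → s5
  read 'p': s5 → s5
  read 'p': s5 → s5
  read 'p': s5 → s5
  read 'r': s5 → s5
  end s5, rejected
w3:
  start at s0
  read 'q': s0 → s3
  read 'r': s3 → s2
  read 'r': s2 → s2
  read 'p': s2 → s4
  read 'q': s4 → s0
  read 'q': s0 → s3
  read 'r': s3 → s2
  end s2, accepted
w4:
  start at s0
  read 'p': s0 → s5
  read 'p': s5 → s5
  read 'r': s5 → s5
  read 'q': s5 → s5
  read 'p': s5 → s5
  read 'p': s5 → s5
  end s5, rejected
w5:
  start at s0
  read 'q': s0 → s3
  read 'q': s3 → s2
  read 'r': s2 → s2
  read 'q': s2 → s1
  read 'r': s1 → s5
  read 'p': s5 → s5
  read 'p': s5 → s5
  read 'q': s5 → s5
  read 'r': s5 → s5
  end s5, rejected

w3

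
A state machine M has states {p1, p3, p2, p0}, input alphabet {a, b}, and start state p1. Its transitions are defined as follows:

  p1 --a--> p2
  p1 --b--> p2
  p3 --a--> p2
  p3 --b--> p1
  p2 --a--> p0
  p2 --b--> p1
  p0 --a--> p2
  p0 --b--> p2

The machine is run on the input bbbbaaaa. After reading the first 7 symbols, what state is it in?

p2

p1 → p2 → p1 → p2 → p1 → p2 → p0 → p2
After 7 symbols: p2.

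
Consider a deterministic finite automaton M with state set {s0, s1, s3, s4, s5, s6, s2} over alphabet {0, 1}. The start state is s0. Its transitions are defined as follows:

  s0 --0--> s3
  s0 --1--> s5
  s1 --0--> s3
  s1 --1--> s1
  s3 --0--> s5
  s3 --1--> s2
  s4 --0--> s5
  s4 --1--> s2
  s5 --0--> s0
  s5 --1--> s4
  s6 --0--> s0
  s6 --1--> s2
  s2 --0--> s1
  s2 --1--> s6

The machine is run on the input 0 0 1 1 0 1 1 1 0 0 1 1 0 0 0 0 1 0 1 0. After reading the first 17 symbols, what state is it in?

start at s0
read '0': s0 → s3
read '0': s3 → s5
read '1': s5 → s4
read '1': s4 → s2
read '0': s2 → s1
read '1': s1 → s1
read '1': s1 → s1
read '1': s1 → s1
read '0': s1 → s3
read '0': s3 → s5
read '1': s5 → s4
read '1': s4 → s2
read '0': s2 → s1
read '0': s1 → s3
read '0': s3 → s5
read '0': s5 → s0
read '1': s0 → s5
After 17 symbols: s5.

s5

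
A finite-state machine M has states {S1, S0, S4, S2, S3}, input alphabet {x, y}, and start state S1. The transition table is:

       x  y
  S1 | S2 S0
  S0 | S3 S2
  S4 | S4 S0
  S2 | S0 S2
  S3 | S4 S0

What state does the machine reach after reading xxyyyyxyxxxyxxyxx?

S1 → S2 → S0 → S2 → S2 → S2 → S2 → S0 → S2 → S0 → S3 → S4 → S0 → S3 → S4 → S0 → S3 → S4

S4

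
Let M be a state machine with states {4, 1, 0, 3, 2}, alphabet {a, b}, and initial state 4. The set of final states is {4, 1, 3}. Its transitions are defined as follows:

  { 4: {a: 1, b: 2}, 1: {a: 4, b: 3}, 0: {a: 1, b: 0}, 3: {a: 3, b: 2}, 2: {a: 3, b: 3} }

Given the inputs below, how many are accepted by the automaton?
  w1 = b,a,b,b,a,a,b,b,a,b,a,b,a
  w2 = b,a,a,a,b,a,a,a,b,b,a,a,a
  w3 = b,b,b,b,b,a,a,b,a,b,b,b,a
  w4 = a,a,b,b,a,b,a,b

w1: 4 → 2 → 3 → 2 → 3 → 3 → 3 → 2 → 3 → 3 → 2 → 3 → 2 → 3  → end 3, accepted
w2: 4 → 2 → 3 → 3 → 3 → 2 → 3 → 3 → 3 → 2 → 3 → 3 → 3 → 3  → end 3, accepted
w3: 4 → 2 → 3 → 2 → 3 → 2 → 3 → 3 → 2 → 3 → 2 → 3 → 2 → 3  → end 3, accepted
w4: 4 → 1 → 4 → 2 → 3 → 3 → 2 → 3 → 2  → end 2, rejected

3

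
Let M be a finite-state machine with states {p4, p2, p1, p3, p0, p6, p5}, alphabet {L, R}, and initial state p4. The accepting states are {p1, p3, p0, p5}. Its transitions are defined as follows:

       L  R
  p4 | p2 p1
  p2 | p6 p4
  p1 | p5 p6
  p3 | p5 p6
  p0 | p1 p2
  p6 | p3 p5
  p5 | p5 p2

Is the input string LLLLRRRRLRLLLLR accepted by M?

No

start at p4
read 'L': p4 → p2
read 'L': p2 → p6
read 'L': p6 → p3
read 'L': p3 → p5
read 'R': p5 → p2
read 'R': p2 → p4
read 'R': p4 → p1
read 'R': p1 → p6
read 'L': p6 → p3
read 'R': p3 → p6
read 'L': p6 → p3
read 'L': p3 → p5
read 'L': p5 → p5
read 'L': p5 → p5
read 'R': p5 → p2
End state p2 is not accepting.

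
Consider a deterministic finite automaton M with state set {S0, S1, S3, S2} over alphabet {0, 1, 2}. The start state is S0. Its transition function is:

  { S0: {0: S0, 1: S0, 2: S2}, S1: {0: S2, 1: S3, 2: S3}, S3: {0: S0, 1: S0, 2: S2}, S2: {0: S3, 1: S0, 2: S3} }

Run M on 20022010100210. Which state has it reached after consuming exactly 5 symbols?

Trace: S0 -2-> S2 -0-> S3 -0-> S0 -2-> S2 -2-> S3
After 5 symbols: S3.

S3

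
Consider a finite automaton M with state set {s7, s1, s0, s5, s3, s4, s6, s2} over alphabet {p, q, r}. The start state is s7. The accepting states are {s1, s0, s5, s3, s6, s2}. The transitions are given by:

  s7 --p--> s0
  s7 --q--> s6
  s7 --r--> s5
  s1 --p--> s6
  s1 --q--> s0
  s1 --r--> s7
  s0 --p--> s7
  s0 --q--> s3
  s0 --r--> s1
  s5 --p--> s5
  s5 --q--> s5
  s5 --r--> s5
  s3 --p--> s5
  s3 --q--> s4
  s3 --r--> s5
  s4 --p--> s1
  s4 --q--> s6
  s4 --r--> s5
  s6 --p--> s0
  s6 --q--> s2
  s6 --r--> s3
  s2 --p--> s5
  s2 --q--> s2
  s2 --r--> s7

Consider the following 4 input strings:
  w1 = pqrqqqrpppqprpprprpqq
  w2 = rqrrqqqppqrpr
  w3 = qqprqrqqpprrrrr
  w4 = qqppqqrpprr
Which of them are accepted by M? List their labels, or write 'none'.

w1: s7 → s0 → s3 → s5 → s5 → s5 → s5 → s5 → s5 → s5 → s5 → s5 → s5 → s5 → s5 → s5 → s5 → s5 → s5 → s5 → s5 → s5  → end s5, accepted
w2: s7 → s5 → s5 → s5 → s5 → s5 → s5 → s5 → s5 → s5 → s5 → s5 → s5 → s5  → end s5, accepted
w3: s7 → s6 → s2 → s5 → s5 → s5 → s5 → s5 → s5 → s5 → s5 → s5 → s5 → s5 → s5 → s5  → end s5, accepted
w4: s7 → s6 → s2 → s5 → s5 → s5 → s5 → s5 → s5 → s5 → s5 → s5  → end s5, accepted

w1, w2, w3, w4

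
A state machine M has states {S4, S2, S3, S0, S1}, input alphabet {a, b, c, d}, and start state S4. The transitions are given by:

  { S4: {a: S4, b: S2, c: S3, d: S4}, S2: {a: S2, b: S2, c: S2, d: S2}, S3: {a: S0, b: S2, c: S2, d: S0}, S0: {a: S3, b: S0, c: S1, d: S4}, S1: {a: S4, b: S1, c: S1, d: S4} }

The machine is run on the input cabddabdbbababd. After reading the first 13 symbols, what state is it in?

S2

Trace: S4 -c-> S3 -a-> S0 -b-> S0 -d-> S4 -d-> S4 -a-> S4 -b-> S2 -d-> S2 -b-> S2 -b-> S2 -a-> S2 -b-> S2 -a-> S2
After 13 symbols: S2.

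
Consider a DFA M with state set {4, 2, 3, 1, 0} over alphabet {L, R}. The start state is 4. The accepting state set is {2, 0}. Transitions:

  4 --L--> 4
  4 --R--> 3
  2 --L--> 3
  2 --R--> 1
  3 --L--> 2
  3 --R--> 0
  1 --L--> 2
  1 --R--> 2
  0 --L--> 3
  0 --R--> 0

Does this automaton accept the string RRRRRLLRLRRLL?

Yes

4 → 3 → 0 → 0 → 0 → 0 → 3 → 2 → 1 → 2 → 1 → 2 → 3 → 2
End state 2 is accepting.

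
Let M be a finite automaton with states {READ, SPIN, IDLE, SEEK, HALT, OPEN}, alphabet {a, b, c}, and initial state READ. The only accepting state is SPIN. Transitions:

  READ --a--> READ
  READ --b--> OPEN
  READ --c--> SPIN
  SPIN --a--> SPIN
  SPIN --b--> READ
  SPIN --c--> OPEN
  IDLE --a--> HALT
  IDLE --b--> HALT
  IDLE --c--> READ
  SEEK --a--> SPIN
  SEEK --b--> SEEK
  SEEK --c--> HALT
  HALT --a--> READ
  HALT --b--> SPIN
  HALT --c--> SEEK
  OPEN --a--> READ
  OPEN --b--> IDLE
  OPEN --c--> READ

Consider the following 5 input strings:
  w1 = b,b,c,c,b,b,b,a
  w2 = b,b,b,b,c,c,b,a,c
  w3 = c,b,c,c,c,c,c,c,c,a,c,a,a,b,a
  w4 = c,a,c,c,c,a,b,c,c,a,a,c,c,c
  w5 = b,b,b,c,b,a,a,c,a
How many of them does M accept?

w1: Trace: READ -b-> OPEN -b-> IDLE -c-> READ -c-> SPIN -b-> READ -b-> OPEN -b-> IDLE -a-> HALT  → end HALT, rejected
w2: Trace: READ -b-> OPEN -b-> IDLE -b-> HALT -b-> SPIN -c-> OPEN -c-> READ -b-> OPEN -a-> READ -c-> SPIN  → end SPIN, accepted
w3: Trace: READ -c-> SPIN -b-> READ -c-> SPIN -c-> OPEN -c-> READ -c-> SPIN -c-> OPEN -c-> READ -c-> SPIN -a-> SPIN -c-> OPEN -a-> READ -a-> READ -b-> OPEN -a-> READ  → end READ, rejected
w4: Trace: READ -c-> SPIN -a-> SPIN -c-> OPEN -c-> READ -c-> SPIN -a-> SPIN -b-> READ -c-> SPIN -c-> OPEN -a-> READ -a-> READ -c-> SPIN -c-> OPEN -c-> READ  → end READ, rejected
w5: Trace: READ -b-> OPEN -b-> IDLE -b-> HALT -c-> SEEK -b-> SEEK -a-> SPIN -a-> SPIN -c-> OPEN -a-> READ  → end READ, rejected

1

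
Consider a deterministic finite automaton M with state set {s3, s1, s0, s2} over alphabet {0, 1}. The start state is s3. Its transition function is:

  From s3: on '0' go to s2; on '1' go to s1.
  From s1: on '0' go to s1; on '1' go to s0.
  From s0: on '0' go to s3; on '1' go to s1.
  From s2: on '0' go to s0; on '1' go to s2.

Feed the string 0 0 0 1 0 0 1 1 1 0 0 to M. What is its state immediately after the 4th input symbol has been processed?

Trace: s3 -0-> s2 -0-> s0 -0-> s3 -1-> s1
After 4 symbols: s1.

s1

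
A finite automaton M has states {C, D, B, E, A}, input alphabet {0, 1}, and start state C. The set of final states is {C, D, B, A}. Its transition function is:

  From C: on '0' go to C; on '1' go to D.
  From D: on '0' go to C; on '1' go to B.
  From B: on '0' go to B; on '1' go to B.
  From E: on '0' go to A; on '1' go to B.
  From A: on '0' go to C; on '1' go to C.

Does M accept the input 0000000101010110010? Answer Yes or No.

Trace: C -0-> C -0-> C -0-> C -0-> C -0-> C -0-> C -0-> C -1-> D -0-> C -1-> D -0-> C -1-> D -0-> C -1-> D -1-> B -0-> B -0-> B -1-> B -0-> B
End state B is accepting.

Yes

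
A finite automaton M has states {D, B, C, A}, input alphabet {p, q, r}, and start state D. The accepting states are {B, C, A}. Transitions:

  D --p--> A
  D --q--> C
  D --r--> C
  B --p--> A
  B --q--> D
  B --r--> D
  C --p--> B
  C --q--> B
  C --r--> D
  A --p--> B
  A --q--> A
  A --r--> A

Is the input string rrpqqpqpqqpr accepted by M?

No

start at D
read 'r': D → C
read 'r': C → D
read 'p': D → A
read 'q': A → A
read 'q': A → A
read 'p': A → B
read 'q': B → D
read 'p': D → A
read 'q': A → A
read 'q': A → A
read 'p': A → B
read 'r': B → D
End state D is not accepting.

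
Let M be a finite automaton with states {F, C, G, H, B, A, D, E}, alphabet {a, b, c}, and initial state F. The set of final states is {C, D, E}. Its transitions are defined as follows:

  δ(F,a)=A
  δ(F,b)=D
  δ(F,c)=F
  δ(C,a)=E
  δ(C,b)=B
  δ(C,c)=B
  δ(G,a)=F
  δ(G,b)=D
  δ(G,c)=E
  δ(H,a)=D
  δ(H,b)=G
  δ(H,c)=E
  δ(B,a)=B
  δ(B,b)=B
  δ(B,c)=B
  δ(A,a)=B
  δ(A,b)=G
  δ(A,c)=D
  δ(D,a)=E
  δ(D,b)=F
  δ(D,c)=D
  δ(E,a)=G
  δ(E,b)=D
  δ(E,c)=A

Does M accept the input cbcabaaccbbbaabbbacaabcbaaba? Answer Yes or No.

No

Trace: F -c-> F -b-> D -c-> D -a-> E -b-> D -a-> E -a-> G -c-> E -c-> A -b-> G -b-> D -b-> F -a-> A -a-> B -b-> B -b-> B -b-> B -a-> B -c-> B -a-> B -a-> B -b-> B -c-> B -b-> B -a-> B -a-> B -b-> B -a-> B
End state B is not accepting.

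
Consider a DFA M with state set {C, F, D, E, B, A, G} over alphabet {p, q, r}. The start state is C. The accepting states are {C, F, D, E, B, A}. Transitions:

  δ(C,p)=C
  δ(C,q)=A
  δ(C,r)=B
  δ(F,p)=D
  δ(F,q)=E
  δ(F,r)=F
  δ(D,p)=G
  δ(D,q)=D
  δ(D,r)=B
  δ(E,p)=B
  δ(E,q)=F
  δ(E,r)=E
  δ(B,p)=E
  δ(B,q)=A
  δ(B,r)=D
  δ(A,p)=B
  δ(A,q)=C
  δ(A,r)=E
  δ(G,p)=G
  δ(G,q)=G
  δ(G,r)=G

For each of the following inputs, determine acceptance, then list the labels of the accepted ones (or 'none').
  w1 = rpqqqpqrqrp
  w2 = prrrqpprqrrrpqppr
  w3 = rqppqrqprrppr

w1: Trace: C -r-> B -p-> E -q-> F -q-> E -q-> F -p-> D -q-> D -r-> B -q-> A -r-> E -p-> B  → end B, accepted
w2: Trace: C -p-> C -r-> B -r-> D -r-> B -q-> A -p-> B -p-> E -r-> E -q-> F -r-> F -r-> F -r-> F -p-> D -q-> D -p-> G -p-> G -r-> G  → end G, rejected
w3: Trace: C -r-> B -q-> A -p-> B -p-> E -q-> F -r-> F -q-> E -p-> B -r-> D -r-> B -p-> E -p-> B -r-> D  → end D, accepted

w1, w3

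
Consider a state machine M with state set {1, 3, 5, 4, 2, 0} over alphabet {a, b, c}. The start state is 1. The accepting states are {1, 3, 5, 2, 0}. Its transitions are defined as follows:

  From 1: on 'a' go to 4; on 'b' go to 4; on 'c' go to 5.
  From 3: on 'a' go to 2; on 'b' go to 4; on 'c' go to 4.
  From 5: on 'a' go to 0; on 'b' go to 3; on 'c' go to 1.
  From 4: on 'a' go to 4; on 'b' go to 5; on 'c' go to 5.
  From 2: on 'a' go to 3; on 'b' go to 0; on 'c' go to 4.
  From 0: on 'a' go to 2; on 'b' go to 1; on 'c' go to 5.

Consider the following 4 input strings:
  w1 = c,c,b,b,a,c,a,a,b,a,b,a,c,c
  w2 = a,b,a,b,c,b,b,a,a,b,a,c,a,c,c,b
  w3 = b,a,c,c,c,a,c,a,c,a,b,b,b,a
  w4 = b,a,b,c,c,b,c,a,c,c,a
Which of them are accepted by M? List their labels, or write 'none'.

w1, w3

w1:
  start at 1
  read 'c': 1 → 5
  read 'c': 5 → 1
  read 'b': 1 → 4
  read 'b': 4 → 5
  read 'a': 5 → 0
  read 'c': 0 → 5
  read 'a': 5 → 0
  read 'a': 0 → 2
  read 'b': 2 → 0
  read 'a': 0 → 2
  read 'b': 2 → 0
  read 'a': 0 → 2
  read 'c': 2 → 4
  read 'c': 4 → 5
  end 5, accepted
w2:
  start at 1
  read 'a': 1 → 4
  read 'b': 4 → 5
  read 'a': 5 → 0
  read 'b': 0 → 1
  read 'c': 1 → 5
  read 'b': 5 → 3
  read 'b': 3 → 4
  read 'a': 4 → 4
  read 'a': 4 → 4
  read 'b': 4 → 5
  read 'a': 5 → 0
  read 'c': 0 → 5
  read 'a': 5 → 0
  read 'c': 0 → 5
  read 'c': 5 → 1
  read 'b': 1 → 4
  end 4, rejected
w3:
  start at 1
  read 'b': 1 → 4
  read 'a': 4 → 4
  read 'c': 4 → 5
  read 'c': 5 → 1
  read 'c': 1 → 5
  read 'a': 5 → 0
  read 'c': 0 → 5
  read 'a': 5 → 0
  read 'c': 0 → 5
  read 'a': 5 → 0
  read 'b': 0 → 1
  read 'b': 1 → 4
  read 'b': 4 → 5
  read 'a': 5 → 0
  end 0, accepted
w4:
  start at 1
  read 'b': 1 → 4
  read 'a': 4 → 4
  read 'b': 4 → 5
  read 'c': 5 → 1
  read 'c': 1 → 5
  read 'b': 5 → 3
  read 'c': 3 → 4
  read 'a': 4 → 4
  read 'c': 4 → 5
  read 'c': 5 → 1
  read 'a': 1 → 4
  end 4, rejected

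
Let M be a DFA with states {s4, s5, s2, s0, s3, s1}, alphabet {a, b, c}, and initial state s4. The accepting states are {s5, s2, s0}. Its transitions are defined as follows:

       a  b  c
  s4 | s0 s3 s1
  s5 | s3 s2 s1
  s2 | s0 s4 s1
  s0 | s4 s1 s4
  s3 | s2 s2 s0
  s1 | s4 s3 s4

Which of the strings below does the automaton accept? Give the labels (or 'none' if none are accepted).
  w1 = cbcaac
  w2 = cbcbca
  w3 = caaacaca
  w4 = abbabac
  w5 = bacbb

w2, w5

w1: s4 → s1 → s3 → s0 → s4 → s0 → s4  → end s4, rejected
w2: s4 → s1 → s3 → s0 → s1 → s4 → s0  → end s0, accepted
w3: s4 → s1 → s4 → s0 → s4 → s1 → s4 → s1 → s4  → end s4, rejected
w4: s4 → s0 → s1 → s3 → s2 → s4 → s0 → s4  → end s4, rejected
w5: s4 → s3 → s2 → s1 → s3 → s2  → end s2, accepted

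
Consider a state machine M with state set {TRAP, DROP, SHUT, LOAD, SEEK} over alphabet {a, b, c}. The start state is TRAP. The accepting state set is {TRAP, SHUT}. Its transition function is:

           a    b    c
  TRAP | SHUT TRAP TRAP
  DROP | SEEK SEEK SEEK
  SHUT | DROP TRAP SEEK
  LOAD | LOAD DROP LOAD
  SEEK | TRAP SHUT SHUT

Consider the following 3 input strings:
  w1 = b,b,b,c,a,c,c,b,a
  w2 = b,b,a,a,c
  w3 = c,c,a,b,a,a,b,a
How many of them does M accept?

2

w1: TRAP → TRAP → TRAP → TRAP → TRAP → SHUT → SEEK → SHUT → TRAP → SHUT  → end SHUT, accepted
w2: TRAP → TRAP → TRAP → SHUT → DROP → SEEK  → end SEEK, rejected
w3: TRAP → TRAP → TRAP → SHUT → TRAP → SHUT → DROP → SEEK → TRAP  → end TRAP, accepted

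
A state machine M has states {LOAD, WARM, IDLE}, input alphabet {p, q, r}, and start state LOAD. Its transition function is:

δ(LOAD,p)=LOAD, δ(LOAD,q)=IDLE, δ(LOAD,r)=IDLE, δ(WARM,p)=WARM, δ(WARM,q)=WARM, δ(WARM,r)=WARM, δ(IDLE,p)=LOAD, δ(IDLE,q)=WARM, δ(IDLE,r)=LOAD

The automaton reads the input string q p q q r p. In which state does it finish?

WARM

start at LOAD
read 'q': LOAD → IDLE
read 'p': IDLE → LOAD
read 'q': LOAD → IDLE
read 'q': IDLE → WARM
read 'r': WARM → WARM
read 'p': WARM → WARM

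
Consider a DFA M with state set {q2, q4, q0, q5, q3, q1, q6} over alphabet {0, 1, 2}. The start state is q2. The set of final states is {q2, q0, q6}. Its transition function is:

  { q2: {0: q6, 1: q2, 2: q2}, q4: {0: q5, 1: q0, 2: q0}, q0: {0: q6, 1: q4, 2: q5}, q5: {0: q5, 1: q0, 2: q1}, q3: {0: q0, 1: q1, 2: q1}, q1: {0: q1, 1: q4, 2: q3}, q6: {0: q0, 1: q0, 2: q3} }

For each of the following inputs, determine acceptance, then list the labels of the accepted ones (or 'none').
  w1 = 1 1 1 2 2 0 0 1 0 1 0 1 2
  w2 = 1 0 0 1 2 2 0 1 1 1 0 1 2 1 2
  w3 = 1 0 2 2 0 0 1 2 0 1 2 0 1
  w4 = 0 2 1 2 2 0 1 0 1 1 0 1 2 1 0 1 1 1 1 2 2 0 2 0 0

w3

w1: q2 → q2 → q2 → q2 → q2 → q2 → q6 → q0 → q4 → q5 → q0 → q6 → q0 → q5  → end q5, rejected
w2: q2 → q2 → q6 → q0 → q4 → q0 → q5 → q5 → q0 → q4 → q0 → q6 → q0 → q5 → q0 → q5  → end q5, rejected
w3: q2 → q2 → q6 → q3 → q1 → q1 → q1 → q4 → q0 → q6 → q0 → q5 → q5 → q0  → end q0, accepted
w4: q2 → q6 → q3 → q1 → q3 → q1 → q1 → q4 → q5 → q0 → q4 → q5 → q0 → q5 → q0 → q6 → q0 → q4 → q0 → q4 → q0 → q5 → q5 → q1 → q1 → q1  → end q1, rejected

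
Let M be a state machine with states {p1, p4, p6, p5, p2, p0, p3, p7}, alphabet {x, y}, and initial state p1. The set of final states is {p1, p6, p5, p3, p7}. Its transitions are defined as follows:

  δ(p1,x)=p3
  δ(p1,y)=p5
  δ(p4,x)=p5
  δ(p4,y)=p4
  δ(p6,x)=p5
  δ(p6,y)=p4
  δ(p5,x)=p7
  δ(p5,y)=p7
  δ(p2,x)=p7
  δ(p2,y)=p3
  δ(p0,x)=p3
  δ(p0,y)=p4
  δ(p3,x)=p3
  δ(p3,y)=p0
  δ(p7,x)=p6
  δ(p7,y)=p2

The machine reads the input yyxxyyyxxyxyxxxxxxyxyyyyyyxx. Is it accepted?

Trace: p1 -y-> p5 -y-> p7 -x-> p6 -x-> p5 -y-> p7 -y-> p2 -y-> p3 -x-> p3 -x-> p3 -y-> p0 -x-> p3 -y-> p0 -x-> p3 -x-> p3 -x-> p3 -x-> p3 -x-> p3 -x-> p3 -y-> p0 -x-> p3 -y-> p0 -y-> p4 -y-> p4 -y-> p4 -y-> p4 -y-> p4 -x-> p5 -x-> p7
End state p7 is accepting.

Yes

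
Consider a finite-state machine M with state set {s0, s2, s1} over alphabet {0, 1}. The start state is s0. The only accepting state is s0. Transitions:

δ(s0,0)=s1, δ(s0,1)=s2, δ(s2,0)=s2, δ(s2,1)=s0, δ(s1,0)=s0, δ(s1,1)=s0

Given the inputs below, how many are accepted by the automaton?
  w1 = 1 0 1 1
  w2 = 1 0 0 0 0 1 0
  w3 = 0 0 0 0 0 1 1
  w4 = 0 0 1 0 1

w1: Trace: s0 -1-> s2 -0-> s2 -1-> s0 -1-> s2  → end s2, rejected
w2: Trace: s0 -1-> s2 -0-> s2 -0-> s2 -0-> s2 -0-> s2 -1-> s0 -0-> s1  → end s1, rejected
w3: Trace: s0 -0-> s1 -0-> s0 -0-> s1 -0-> s0 -0-> s1 -1-> s0 -1-> s2  → end s2, rejected
w4: Trace: s0 -0-> s1 -0-> s0 -1-> s2 -0-> s2 -1-> s0  → end s0, accepted

1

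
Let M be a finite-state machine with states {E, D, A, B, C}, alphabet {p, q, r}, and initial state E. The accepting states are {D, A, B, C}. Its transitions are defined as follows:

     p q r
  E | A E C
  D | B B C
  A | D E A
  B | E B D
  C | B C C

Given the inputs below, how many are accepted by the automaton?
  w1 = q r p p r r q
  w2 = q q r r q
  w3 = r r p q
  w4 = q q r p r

w1:
  start at E
  read 'q': E → E
  read 'r': E → C
  read 'p': C → B
  read 'p': B → E
  read 'r': E → C
  read 'r': C → C
  read 'q': C → C
  end C, accepted
w2:
  start at E
  read 'q': E → E
  read 'q': E → E
  read 'r': E → C
  read 'r': C → C
  read 'q': C → C
  end C, accepted
w3:
  start at E
  read 'r': E → C
  read 'r': C → C
  read 'p': C → B
  read 'q': B → B
  end B, accepted
w4:
  start at E
  read 'q': E → E
  read 'q': E → E
  read 'r': E → C
  read 'p': C → B
  read 'r': B → D
  end D, accepted

4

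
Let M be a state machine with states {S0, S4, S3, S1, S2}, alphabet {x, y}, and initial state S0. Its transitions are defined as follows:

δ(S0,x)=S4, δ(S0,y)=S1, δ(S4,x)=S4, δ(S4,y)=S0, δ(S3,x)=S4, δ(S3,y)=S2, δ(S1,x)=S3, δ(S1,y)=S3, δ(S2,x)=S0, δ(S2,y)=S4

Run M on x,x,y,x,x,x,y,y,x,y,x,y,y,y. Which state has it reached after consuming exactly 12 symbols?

S0 → S4 → S4 → S0 → S4 → S4 → S4 → S0 → S1 → S3 → S2 → S0 → S1
After 12 symbols: S1.

S1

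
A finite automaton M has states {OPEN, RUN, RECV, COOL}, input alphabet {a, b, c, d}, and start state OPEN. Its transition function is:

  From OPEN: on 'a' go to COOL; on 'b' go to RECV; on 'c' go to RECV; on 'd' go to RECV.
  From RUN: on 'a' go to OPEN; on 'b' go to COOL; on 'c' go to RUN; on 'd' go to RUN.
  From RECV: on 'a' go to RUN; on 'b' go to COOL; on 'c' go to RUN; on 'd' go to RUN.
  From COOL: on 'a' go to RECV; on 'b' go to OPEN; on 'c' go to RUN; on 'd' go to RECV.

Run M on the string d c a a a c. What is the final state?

RUN

start at OPEN
read 'd': OPEN → RECV
read 'c': RECV → RUN
read 'a': RUN → OPEN
read 'a': OPEN → COOL
read 'a': COOL → RECV
read 'c': RECV → RUN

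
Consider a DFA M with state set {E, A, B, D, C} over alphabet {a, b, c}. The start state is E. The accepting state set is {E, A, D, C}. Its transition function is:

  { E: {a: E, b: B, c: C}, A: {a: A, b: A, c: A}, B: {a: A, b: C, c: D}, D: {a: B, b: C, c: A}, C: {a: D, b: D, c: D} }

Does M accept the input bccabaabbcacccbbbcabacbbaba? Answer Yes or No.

Yes

E → B → D → A → A → A → A → A → A → A → A → A → A → A → A → A → A → A → A → A → A → A → A → A → A → A → A → A
End state A is accepting.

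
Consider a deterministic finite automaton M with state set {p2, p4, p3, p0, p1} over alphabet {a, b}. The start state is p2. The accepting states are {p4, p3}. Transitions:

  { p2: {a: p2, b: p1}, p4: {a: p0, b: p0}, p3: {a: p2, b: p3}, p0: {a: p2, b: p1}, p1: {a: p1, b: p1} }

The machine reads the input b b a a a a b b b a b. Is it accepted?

Trace: p2 -b-> p1 -b-> p1 -a-> p1 -a-> p1 -a-> p1 -a-> p1 -b-> p1 -b-> p1 -b-> p1 -a-> p1 -b-> p1
End state p1 is not accepting.

No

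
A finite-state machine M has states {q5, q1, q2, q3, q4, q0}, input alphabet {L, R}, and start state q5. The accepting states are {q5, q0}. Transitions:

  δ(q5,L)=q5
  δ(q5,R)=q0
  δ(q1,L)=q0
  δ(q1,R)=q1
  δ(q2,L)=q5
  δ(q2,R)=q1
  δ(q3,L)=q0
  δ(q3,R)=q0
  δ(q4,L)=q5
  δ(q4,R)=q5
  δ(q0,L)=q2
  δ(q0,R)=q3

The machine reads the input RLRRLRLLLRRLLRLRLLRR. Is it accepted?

No

q5 → q0 → q2 → q1 → q1 → q0 → q3 → q0 → q2 → q5 → q0 → q3 → q0 → q2 → q1 → q0 → q3 → q0 → q2 → q1 → q1
End state q1 is not accepting.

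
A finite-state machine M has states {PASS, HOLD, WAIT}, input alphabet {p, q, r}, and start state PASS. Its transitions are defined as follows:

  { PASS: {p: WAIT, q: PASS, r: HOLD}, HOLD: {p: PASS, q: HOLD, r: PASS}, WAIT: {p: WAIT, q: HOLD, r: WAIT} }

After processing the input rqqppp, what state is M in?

WAIT

start at PASS
read 'r': PASS → HOLD
read 'q': HOLD → HOLD
read 'q': HOLD → HOLD
read 'p': HOLD → PASS
read 'p': PASS → WAIT
read 'p': WAIT → WAIT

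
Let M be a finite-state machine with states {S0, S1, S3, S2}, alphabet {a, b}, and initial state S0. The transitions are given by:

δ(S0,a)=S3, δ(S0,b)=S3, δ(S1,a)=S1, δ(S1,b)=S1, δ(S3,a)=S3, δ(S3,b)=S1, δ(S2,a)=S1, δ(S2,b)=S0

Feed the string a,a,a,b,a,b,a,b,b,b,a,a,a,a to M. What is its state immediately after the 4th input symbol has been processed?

S1

Trace: S0 -a-> S3 -a-> S3 -a-> S3 -b-> S1
After 4 symbols: S1.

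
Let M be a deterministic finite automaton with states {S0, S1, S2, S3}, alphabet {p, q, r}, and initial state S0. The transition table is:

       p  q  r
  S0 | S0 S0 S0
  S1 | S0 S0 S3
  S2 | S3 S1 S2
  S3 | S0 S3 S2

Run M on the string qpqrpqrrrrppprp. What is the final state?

S0 → S0 → S0 → S0 → S0 → S0 → S0 → S0 → S0 → S0 → S0 → S0 → S0 → S0 → S0 → S0

S0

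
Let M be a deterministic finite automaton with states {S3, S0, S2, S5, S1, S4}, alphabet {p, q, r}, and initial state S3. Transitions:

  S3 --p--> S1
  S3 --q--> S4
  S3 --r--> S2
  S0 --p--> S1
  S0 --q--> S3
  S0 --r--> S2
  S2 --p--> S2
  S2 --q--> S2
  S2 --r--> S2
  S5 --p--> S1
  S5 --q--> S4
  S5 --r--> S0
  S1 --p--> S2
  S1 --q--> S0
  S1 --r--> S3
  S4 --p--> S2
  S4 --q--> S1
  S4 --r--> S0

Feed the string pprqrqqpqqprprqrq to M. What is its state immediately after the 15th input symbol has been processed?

S2

Trace: S3 -p-> S1 -p-> S2 -r-> S2 -q-> S2 -r-> S2 -q-> S2 -q-> S2 -p-> S2 -q-> S2 -q-> S2 -p-> S2 -r-> S2 -p-> S2 -r-> S2 -q-> S2
After 15 symbols: S2.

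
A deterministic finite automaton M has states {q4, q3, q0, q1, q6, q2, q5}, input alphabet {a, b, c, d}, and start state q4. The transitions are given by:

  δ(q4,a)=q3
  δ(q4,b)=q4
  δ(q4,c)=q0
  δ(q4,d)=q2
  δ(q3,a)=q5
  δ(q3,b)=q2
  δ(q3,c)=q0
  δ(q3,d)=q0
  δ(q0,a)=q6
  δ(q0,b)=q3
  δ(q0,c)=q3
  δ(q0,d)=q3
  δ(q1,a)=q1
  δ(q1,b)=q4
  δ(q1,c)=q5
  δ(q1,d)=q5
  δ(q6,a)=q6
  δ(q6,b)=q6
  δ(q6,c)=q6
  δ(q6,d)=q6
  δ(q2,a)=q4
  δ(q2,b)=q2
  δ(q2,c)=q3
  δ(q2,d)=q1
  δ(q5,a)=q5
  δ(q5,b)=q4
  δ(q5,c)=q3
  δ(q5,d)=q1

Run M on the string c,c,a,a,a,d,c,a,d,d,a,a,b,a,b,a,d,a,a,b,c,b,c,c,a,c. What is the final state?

q6

q4 → q0 → q3 → q5 → q5 → q5 → q1 → q5 → q5 → q1 → q5 → q5 → q5 → q4 → q3 → q2 → q4 → q2 → q4 → q3 → q2 → q3 → q2 → q3 → q0 → q6 → q6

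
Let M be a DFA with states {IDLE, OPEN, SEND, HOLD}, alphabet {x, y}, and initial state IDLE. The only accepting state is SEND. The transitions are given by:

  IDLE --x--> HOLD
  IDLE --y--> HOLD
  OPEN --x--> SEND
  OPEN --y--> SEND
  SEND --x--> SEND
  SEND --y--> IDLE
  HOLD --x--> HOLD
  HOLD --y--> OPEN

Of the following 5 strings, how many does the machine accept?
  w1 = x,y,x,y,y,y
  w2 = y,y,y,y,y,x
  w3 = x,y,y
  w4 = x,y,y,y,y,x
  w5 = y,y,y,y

w1:
  start at IDLE
  read 'x': IDLE → HOLD
  read 'y': HOLD → OPEN
  read 'x': OPEN → SEND
  read 'y': SEND → IDLE
  read 'y': IDLE → HOLD
  read 'y': HOLD → OPEN
  end OPEN, rejected
w2:
  start at IDLE
  read 'y': IDLE → HOLD
  read 'y': HOLD → OPEN
  read 'y': OPEN → SEND
  read 'y': SEND → IDLE
  read 'y': IDLE → HOLD
  read 'x': HOLD → HOLD
  end HOLD, rejected
w3:
  start at IDLE
  read 'x': IDLE → HOLD
  read 'y': HOLD → OPEN
  read 'y': OPEN → SEND
  end SEND, accepted
w4:
  start at IDLE
  read 'x': IDLE → HOLD
  read 'y': HOLD → OPEN
  read 'y': OPEN → SEND
  read 'y': SEND → IDLE
  read 'y': IDLE → HOLD
  read 'x': HOLD → HOLD
  end HOLD, rejected
w5:
  start at IDLE
  read 'y': IDLE → HOLD
  read 'y': HOLD → OPEN
  read 'y': OPEN → SEND
  read 'y': SEND → IDLE
  end IDLE, rejected

1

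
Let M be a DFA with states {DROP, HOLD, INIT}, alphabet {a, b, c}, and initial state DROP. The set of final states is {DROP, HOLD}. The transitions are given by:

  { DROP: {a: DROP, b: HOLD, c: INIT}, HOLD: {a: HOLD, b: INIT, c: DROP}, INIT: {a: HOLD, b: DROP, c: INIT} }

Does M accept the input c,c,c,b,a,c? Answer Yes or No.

DROP → INIT → INIT → INIT → DROP → DROP → INIT
End state INIT is not accepting.

No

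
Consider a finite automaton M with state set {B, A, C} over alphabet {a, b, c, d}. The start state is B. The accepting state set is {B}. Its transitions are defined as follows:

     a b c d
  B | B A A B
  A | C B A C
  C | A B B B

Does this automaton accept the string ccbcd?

B → A → A → B → A → C
End state C is not accepting.

No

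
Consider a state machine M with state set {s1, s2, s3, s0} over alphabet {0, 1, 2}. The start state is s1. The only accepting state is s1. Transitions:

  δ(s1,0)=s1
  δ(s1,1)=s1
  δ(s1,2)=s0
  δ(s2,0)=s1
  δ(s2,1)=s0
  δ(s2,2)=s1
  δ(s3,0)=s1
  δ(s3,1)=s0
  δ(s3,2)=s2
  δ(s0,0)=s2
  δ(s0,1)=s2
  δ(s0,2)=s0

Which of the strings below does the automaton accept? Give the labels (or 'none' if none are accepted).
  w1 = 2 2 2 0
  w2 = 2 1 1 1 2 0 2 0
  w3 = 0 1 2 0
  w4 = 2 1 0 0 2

w1: s1 → s0 → s0 → s0 → s2  → end s2, rejected
w2: s1 → s0 → s2 → s0 → s2 → s1 → s1 → s0 → s2  → end s2, rejected
w3: s1 → s1 → s1 → s0 → s2  → end s2, rejected
w4: s1 → s0 → s2 → s1 → s1 → s0  → end s0, rejected

none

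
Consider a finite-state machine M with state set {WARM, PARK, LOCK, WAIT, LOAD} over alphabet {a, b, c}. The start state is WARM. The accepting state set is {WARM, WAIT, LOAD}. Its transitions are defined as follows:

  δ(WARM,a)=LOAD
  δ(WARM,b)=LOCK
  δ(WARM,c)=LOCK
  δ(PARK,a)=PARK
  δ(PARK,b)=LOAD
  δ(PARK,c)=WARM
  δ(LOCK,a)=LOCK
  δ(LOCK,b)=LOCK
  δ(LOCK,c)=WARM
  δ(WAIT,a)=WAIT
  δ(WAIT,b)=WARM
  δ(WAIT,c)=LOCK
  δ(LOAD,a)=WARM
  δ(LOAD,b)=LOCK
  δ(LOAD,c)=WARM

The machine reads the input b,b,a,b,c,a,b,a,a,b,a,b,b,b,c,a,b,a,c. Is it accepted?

start at WARM
read 'b': WARM → LOCK
read 'b': LOCK → LOCK
read 'a': LOCK → LOCK
read 'b': LOCK → LOCK
read 'c': LOCK → WARM
read 'a': WARM → LOAD
read 'b': LOAD → LOCK
read 'a': LOCK → LOCK
read 'a': LOCK → LOCK
read 'b': LOCK → LOCK
read 'a': LOCK → LOCK
read 'b': LOCK → LOCK
read 'b': LOCK → LOCK
read 'b': LOCK → LOCK
read 'c': LOCK → WARM
read 'a': WARM → LOAD
read 'b': LOAD → LOCK
read 'a': LOCK → LOCK
read 'c': LOCK → WARM
End state WARM is accepting.

Yes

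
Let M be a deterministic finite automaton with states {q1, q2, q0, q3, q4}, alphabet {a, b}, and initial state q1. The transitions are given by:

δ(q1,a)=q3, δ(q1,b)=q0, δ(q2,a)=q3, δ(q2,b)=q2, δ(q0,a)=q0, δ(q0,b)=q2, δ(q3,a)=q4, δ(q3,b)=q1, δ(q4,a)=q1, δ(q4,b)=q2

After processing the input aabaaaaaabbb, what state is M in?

q1 → q3 → q4 → q2 → q3 → q4 → q1 → q3 → q4 → q1 → q0 → q2 → q2

q2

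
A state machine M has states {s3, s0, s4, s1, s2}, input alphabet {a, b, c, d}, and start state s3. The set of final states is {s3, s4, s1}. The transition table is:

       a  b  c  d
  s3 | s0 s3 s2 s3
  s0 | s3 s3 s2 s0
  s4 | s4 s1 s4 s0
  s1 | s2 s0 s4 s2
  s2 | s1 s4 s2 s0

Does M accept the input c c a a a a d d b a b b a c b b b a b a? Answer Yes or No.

No

Trace: s3 -c-> s2 -c-> s2 -a-> s1 -a-> s2 -a-> s1 -a-> s2 -d-> s0 -d-> s0 -b-> s3 -a-> s0 -b-> s3 -b-> s3 -a-> s0 -c-> s2 -b-> s4 -b-> s1 -b-> s0 -a-> s3 -b-> s3 -a-> s0
End state s0 is not accepting.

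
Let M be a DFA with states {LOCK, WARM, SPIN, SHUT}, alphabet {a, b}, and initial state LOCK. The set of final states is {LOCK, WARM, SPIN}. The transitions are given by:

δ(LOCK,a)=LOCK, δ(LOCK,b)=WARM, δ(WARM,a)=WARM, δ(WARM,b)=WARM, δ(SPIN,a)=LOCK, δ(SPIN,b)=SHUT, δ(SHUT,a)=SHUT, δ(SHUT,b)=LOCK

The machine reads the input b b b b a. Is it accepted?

LOCK → WARM → WARM → WARM → WARM → WARM
End state WARM is accepting.

Yes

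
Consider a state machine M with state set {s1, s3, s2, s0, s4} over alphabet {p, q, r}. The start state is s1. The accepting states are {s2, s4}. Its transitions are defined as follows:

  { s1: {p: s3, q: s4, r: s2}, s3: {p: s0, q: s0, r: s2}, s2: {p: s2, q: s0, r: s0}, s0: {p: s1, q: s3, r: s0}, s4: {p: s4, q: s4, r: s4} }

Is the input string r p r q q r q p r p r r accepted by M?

Trace: s1 -r-> s2 -p-> s2 -r-> s0 -q-> s3 -q-> s0 -r-> s0 -q-> s3 -p-> s0 -r-> s0 -p-> s1 -r-> s2 -r-> s0
End state s0 is not accepting.

No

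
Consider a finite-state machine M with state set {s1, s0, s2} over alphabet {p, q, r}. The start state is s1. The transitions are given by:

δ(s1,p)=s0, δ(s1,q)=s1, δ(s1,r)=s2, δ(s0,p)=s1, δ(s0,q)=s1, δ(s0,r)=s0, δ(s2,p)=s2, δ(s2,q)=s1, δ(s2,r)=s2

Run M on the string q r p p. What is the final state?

Trace: s1 -q-> s1 -r-> s2 -p-> s2 -p-> s2

s2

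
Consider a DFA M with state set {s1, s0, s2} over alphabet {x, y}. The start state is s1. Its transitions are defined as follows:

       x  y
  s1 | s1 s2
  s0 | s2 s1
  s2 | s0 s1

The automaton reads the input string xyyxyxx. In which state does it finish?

s2

Trace: s1 -x-> s1 -y-> s2 -y-> s1 -x-> s1 -y-> s2 -x-> s0 -x-> s2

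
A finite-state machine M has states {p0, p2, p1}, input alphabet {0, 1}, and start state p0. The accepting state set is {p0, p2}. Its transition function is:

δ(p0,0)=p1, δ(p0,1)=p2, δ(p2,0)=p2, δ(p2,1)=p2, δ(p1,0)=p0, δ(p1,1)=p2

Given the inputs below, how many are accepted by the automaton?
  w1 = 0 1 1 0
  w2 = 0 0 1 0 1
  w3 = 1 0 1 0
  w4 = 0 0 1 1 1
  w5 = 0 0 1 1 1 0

5

w1:
  start at p0
  read '0': p0 → p1
  read '1': p1 → p2
  read '1': p2 → p2
  read '0': p2 → p2
  end p2, accepted
w2:
  start at p0
  read '0': p0 → p1
  read '0': p1 → p0
  read '1': p0 → p2
  read '0': p2 → p2
  read '1': p2 → p2
  end p2, accepted
w3:
  start at p0
  read '1': p0 → p2
  read '0': p2 → p2
  read '1': p2 → p2
  read '0': p2 → p2
  end p2, accepted
w4:
  start at p0
  read '0': p0 → p1
  read '0': p1 → p0
  read '1': p0 → p2
  read '1': p2 → p2
  read '1': p2 → p2
  end p2, accepted
w5:
  start at p0
  read '0': p0 → p1
  read '0': p1 → p0
  read '1': p0 → p2
  read '1': p2 → p2
  read '1': p2 → p2
  read '0': p2 → p2
  end p2, accepted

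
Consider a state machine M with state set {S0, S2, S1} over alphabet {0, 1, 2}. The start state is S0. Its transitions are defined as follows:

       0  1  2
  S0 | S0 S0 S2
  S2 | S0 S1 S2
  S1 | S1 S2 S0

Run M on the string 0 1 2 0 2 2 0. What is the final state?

Trace: S0 -0-> S0 -1-> S0 -2-> S2 -0-> S0 -2-> S2 -2-> S2 -0-> S0

S0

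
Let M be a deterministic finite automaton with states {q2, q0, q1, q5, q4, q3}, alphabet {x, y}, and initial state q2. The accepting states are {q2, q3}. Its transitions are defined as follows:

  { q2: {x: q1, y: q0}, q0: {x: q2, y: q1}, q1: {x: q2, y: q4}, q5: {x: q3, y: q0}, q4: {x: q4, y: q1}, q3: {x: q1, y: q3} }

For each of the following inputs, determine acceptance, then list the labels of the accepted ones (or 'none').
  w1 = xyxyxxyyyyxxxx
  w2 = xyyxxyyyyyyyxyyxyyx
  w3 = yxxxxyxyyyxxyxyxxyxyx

w3

w1: q2 → q1 → q4 → q4 → q1 → q2 → q1 → q4 → q1 → q4 → q1 → q2 → q1 → q2 → q1  → end q1, rejected
w2: q2 → q1 → q4 → q1 → q2 → q1 → q4 → q1 → q4 → q1 → q4 → q1 → q4 → q4 → q1 → q4 → q4 → q1 → q4 → q4  → end q4, rejected
w3: q2 → q0 → q2 → q1 → q2 → q1 → q4 → q4 → q1 → q4 → q1 → q2 → q1 → q4 → q4 → q1 → q2 → q1 → q4 → q4 → q1 → q2  → end q2, accepted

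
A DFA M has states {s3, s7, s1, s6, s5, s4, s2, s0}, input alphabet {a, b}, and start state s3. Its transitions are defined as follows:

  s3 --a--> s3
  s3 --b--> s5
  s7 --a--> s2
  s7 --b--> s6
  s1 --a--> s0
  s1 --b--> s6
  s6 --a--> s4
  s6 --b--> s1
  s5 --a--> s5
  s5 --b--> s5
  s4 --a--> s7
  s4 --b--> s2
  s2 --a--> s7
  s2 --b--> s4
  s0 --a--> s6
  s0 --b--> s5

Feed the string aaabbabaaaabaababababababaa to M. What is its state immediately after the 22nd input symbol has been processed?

s5

Trace: s3 -a-> s3 -a-> s3 -a-> s3 -b-> s5 -b-> s5 -a-> s5 -b-> s5 -a-> s5 -a-> s5 -a-> s5 -a-> s5 -b-> s5 -a-> s5 -a-> s5 -b-> s5 -a-> s5 -b-> s5 -a-> s5 -b-> s5 -a-> s5 -b-> s5 -a-> s5
After 22 symbols: s5.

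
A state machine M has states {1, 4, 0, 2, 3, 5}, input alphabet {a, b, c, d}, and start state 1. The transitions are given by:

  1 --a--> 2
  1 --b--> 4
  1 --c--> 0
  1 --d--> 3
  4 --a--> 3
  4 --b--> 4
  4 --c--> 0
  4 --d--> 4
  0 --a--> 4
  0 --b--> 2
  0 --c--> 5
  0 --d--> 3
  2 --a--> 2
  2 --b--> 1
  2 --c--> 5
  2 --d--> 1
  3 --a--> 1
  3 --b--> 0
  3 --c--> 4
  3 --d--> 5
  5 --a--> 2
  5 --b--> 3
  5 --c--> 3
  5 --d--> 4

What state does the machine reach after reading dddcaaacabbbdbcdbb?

Trace: 1 -d-> 3 -d-> 5 -d-> 4 -c-> 0 -a-> 4 -a-> 3 -a-> 1 -c-> 0 -a-> 4 -b-> 4 -b-> 4 -b-> 4 -d-> 4 -b-> 4 -c-> 0 -d-> 3 -b-> 0 -b-> 2

2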